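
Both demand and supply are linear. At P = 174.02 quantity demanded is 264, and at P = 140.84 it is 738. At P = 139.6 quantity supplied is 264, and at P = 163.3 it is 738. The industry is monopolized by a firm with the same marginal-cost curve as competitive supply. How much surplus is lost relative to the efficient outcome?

2471.04

Demand slope = (140.84 − 174.02)/(738 − 264) = −0.07, so P = 192.5 − 0.07Q.
Supply slope = (163.3 − 139.6)/(738 − 264) = 0.05, so P = 126.4 + 0.05Q.
Competitive equilibrium: 192.5 − 0.07Q = 126.4 + 0.05Q → Q* = 550.83333, P* = 153.94167.
Marginal revenue: MR = 192.5 − 0.14Q. Set MR = MC: 192.5 − 0.14Q = 126.4 + 0.05Q → Q_m = 347.89474.
Price P_m = 192.5 − 0.07·347.89474 = 168.14737; MC(Q_m) = 126.4 + 0.05·347.89474 = 143.79474.
Competitive Q* = 550.83333, so ΔQ = 202.93859; wedge = 168.14737 − 143.79474 = 24.35263.
Deadweight loss = ½ × 202.93859 × 24.35263 = 2471.04.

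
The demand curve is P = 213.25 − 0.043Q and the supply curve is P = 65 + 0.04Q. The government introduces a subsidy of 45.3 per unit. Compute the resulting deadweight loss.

12361.99

Competitive equilibrium: 213.25 − 0.043Q = 65 + 0.04Q → Q* = 1786.1446, P* = 136.4458.
The subsidy lowers effective supply by 45.3: P = 19.7 + 0.04Q.
New quantity: 213.25 − 0.043Q = 19.7 + 0.04Q → Q' = 2331.9277.
Overproduction ΔQ = 2331.9277 − 1786.1446 = 545.7831; wedge = subsidy = 45.3.
The triangle = ½ × 545.7831 × 45.3 = 12361.99.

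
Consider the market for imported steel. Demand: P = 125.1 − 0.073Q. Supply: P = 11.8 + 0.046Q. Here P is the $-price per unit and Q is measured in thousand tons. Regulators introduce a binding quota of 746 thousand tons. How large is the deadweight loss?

$2527.41 thousand

Competitive equilibrium: 125.1 − 0.073Q = 11.8 + 0.046Q → Q* = 952.1008, P* = 55.5966.
At Q = 746: demand price = 125.1 − 0.073·746 = 70.642; supply price = 11.8 + 0.046·746 = 46.116.
ΔQ = 952.1008 − 746 = 206.1008; wedge = 70.642 − 46.116 = 24.526.
The triangle = ½ × 206.1008 × 24.526 = $2527.41 thousand.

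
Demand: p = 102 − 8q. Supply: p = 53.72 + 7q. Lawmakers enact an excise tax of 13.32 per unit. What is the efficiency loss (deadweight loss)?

5.91

Competitive equilibrium: 102 − 8q = 53.72 + 7q → q* = 3.2187, p* = 76.2507.
With the tax, the buyer price exceeds the seller price by 13.32: (102 − 8q) − (53.72 + 7q) = 13.32 → q' = 2.3307.
Δq = 3.2187 − 2.3307 = 0.888; the wedge equals the tax, 13.32.
DWL = ½ × 0.888 × 13.32 = 5.91.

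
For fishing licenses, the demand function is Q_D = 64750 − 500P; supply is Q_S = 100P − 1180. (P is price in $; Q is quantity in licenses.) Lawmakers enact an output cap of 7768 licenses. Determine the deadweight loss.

In inverse form: demand P = 129.5 − 0.002Q, supply P = 11.8 + 0.01Q.
Competitive equilibrium: 129.5 − 0.002Q = 11.8 + 0.01Q → Q* = 9808.3333, P* = 109.8833.
At Q = 7768: demand price = 129.5 − 0.002·7768 = 113.964; supply price = 11.8 + 0.01·7768 = 89.48.
ΔQ = 9808.3333 − 7768 = 2040.3333; wedge = 113.964 − 89.48 = 24.484.
DWL = ½ × 2040.3333 × 24.484 = $24977.76.

$24977.76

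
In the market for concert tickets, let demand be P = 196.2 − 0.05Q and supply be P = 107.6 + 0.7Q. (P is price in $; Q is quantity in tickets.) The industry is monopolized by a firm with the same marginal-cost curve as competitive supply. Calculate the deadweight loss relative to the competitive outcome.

$20.44

Competitive equilibrium: 196.2 − 0.05Q = 107.6 + 0.7Q → Q* = 118.1333, P* = 190.2933.
Marginal revenue: MR = 196.2 − 0.1Q. Set MR = MC: 196.2 − 0.1Q = 107.6 + 0.7Q → Q_m = 110.75.
Price P_m = 196.2 − 0.05·110.75 = 190.6625; MC(Q_m) = 107.6 + 0.7·110.75 = 185.125.
Competitive Q* = 118.1333, so ΔQ = 7.3833; wedge = 190.6625 − 185.125 = 5.5375.
Welfare loss = ½ × 7.3833 × 5.5375 = $20.44.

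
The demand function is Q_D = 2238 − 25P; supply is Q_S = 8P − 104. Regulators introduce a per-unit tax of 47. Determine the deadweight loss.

In inverse form: demand P = 89.52 − 0.04Q, supply P = 13 + 0.125Q.
Competitive equilibrium: 89.52 − 0.04Q = 13 + 0.125Q → Q* = 463.7576, P* = 70.9697.
With the tax, the buyer price exceeds the seller price by 47: (89.52 − 0.04Q) − (13 + 0.125Q) = 47 → Q' = 178.9091.
ΔQ = 463.7576 − 178.9091 = 284.8485; the wedge equals the tax, 47.
Welfare loss = ½ × 284.8485 × 47 = 6693.94.

6693.94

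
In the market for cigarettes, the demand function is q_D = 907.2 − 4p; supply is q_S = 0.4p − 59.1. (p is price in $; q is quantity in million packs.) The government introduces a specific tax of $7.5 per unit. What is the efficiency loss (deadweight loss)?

In inverse form: demand p = 226.8 − 0.25q, supply p = 147.75 + 2.5q.
Competitive equilibrium: 226.8 − 0.25q = 147.75 + 2.5q → q* = 28.7455, p* = 219.6136.
With the tax, the buyer price exceeds the seller price by 7.5: (226.8 − 0.25q) − (147.75 + 2.5q) = 7.5 → q' = 26.0182.
Δq = 28.7455 − 26.0182 = 2.7273; the wedge equals the tax, 7.5.
Welfare loss = ½ × 2.7273 × 7.5 = $10.23 million.

$10.23 million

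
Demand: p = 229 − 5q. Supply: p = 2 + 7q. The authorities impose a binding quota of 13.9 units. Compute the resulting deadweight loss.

151

Competitive equilibrium: 229 − 5q = 2 + 7q → q* = 18.9167, p* = 134.4167.
At q = 13.9: demand price = 229 − 5·13.9 = 159.5; supply price = 2 + 7·13.9 = 99.3.
Δq = 18.9167 − 13.9 = 5.0167; wedge = 159.5 − 99.3 = 60.2.
The triangle = ½ × 5.0167 × 60.2 = 151.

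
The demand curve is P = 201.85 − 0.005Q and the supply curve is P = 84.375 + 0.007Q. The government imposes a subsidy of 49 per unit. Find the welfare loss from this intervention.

Competitive equilibrium: 201.85 − 0.005Q = 84.375 + 0.007Q → Q* = 9789.5833, P* = 152.9021.
The subsidy lowers effective supply by 49: P = 35.375 + 0.007Q.
New quantity: 201.85 − 0.005Q = 35.375 + 0.007Q → Q' = 13872.9167.
Overproduction ΔQ = 13872.9167 − 9789.5833 = 4083.3334; wedge = subsidy = 49.
The triangle = ½ × 4083.3334 × 49 = 100041.67.

100041.67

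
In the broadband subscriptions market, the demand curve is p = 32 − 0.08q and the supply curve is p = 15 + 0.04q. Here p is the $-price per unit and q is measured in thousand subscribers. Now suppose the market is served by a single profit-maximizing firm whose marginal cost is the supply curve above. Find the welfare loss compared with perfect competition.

Competitive equilibrium: 32 − 0.08q = 15 + 0.04q → q* = 141.6667, p* = 20.6667.
Marginal revenue: MR = 32 − 0.16q. Set MR = MC: 32 − 0.16q = 15 + 0.04q → q_m = 85.
Price p_m = 32 − 0.08·85 = 25.2; MC(q_m) = 15 + 0.04·85 = 18.4.
Competitive q* = 141.6667, so Δq = 56.6667; wedge = 25.2 − 18.4 = 6.8.
The triangle = ½ × 56.6667 × 6.8 = $192.67 thousand.

$192.67 thousand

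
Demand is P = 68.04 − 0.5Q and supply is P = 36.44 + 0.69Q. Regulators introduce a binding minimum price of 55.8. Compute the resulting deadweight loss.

2.56

Competitive equilibrium: 68.04 − 0.5Q = 36.44 + 0.69Q → Q* = 26.5546, P* = 54.7627.
At the floor P = 55.8, quantity demanded = (68.04 − 55.8)/0.5 = 24.48.
Sellers' marginal cost at Q' = 24.48: 36.44 + 0.69·24.48 = 53.3312.
ΔQ = 26.5546 − 24.48 = 2.0746; wedge = 55.8 − 53.3312 = 2.4688.
DWL = ½ × 2.0746 × 2.4688 = 2.56.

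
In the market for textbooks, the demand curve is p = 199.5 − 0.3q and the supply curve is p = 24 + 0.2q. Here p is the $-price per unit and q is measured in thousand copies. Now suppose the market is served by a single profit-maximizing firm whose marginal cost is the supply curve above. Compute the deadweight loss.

Competitive equilibrium: 199.5 − 0.3q = 24 + 0.2q → q* = 351, p* = 94.2.
Marginal revenue: MR = 199.5 − 0.6q. Set MR = MC: 199.5 − 0.6q = 24 + 0.2q → q_m = 219.375.
Price p_m = 199.5 − 0.3·219.375 = 133.6875; MC(q_m) = 24 + 0.2·219.375 = 67.875.
Competitive q* = 351, so Δq = 131.625; wedge = 133.6875 − 67.875 = 65.8125.
DWL = ½ × 131.625 × 65.8125 = $4331.29 thousand.

$4331.29 thousand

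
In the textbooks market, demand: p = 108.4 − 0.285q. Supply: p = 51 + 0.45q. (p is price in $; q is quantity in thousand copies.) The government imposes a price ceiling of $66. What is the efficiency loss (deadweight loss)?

Competitive equilibrium: 108.4 − 0.285q = 51 + 0.45q → q* = 78.0952, p* = 86.1429.
At the ceiling p = 66, quantity supplied = (66 − 51)/0.45 = 33.3333.
Willingness to pay at q' = 33.3333: 108.4 − 0.285·33.3333 = 98.9.
Δq = 78.0952 − 33.3333 = 44.7619; wedge = 98.9 − 66 = 32.9.
Deadweight loss = ½ × 44.7619 × 32.9 = $736.33 thousand.

$736.33 thousand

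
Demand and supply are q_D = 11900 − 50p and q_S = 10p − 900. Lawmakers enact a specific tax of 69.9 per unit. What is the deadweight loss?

In inverse form: demand p = 238 − 0.02q, supply p = 90 + 0.1q.
Competitive equilibrium: 238 − 0.02q = 90 + 0.1q → q* = 1233.3333, p* = 213.3333.
With the tax, the buyer price exceeds the seller price by 69.9: (238 − 0.02q) − (90 + 0.1q) = 69.9 → q' = 650.8333.
Δq = 1233.3333 − 650.8333 = 582.5; the wedge equals the tax, 69.9.
Welfare loss = ½ × 582.5 × 69.9 = 20358.375.

20358.375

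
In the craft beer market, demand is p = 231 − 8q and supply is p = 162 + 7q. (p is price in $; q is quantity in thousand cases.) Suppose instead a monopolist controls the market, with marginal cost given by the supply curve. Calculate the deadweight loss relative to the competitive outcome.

$19.20 thousand

Competitive equilibrium: 231 − 8q = 162 + 7q → q* = 4.6, p* = 194.2.
Marginal revenue: MR = 231 − 16q. Set MR = MC: 231 − 16q = 162 + 7q → q_m = 3.
Price p_m = 231 − 8·3 = 207; MC(q_m) = 162 + 7·3 = 183.
Competitive q* = 4.6, so Δq = 1.6; wedge = 207 − 183 = 24.
Welfare loss = ½ × 1.6 × 24 = $19.20 thousand.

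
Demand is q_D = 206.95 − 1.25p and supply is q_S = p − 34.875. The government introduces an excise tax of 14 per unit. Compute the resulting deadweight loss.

In inverse form: demand p = 165.56 − 0.8q, supply p = 34.875 + q.
Competitive equilibrium: 165.56 − 0.8q = 34.875 + q → q* = 72.6028, p* = 107.4778.
With the tax, the buyer price exceeds the seller price by 14: (165.56 − 0.8q) − (34.875 + q) = 14 → q' = 64.825.
Δq = 72.6028 − 64.825 = 7.7778; the wedge equals the tax, 14.
Deadweight loss = ½ × 7.7778 × 14 = 54.44.

54.44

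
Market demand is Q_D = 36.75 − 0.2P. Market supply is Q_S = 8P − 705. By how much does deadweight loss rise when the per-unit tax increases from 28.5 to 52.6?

In inverse form: demand P = 183.75 − 5Q, supply P = 88.125 + 0.125Q.
Competitive equilibrium: 183.75 − 5Q = 88.125 + 0.125Q → Q* = 18.6585, P* = 90.4573.
For a per-unit tax t: ΔQ = t/5.125, so DWL = ½·t·(t/5.125) = t²/10.25.
At t = 28.5: DWL = 79.244. At t = 52.6: DWL = 269.928.
Increase = 269.928 − 79.244 = 190.68.

190.68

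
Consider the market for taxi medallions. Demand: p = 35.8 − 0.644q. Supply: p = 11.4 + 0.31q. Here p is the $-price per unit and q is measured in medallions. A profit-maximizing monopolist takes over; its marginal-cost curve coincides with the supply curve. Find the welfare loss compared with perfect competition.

$50.68

Competitive equilibrium: 35.8 − 0.644q = 11.4 + 0.31q → q* = 25.5765, p* = 19.3287.
Marginal revenue: MR = 35.8 − 1.288q. Set MR = MC: 35.8 − 1.288q = 11.4 + 0.31q → q_m = 15.2691.
Price p_m = 35.8 − 0.644·15.2691 = 25.9667; MC(q_m) = 11.4 + 0.31·15.2691 = 16.1334.
Competitive q* = 25.5765, so Δq = 10.3074; wedge = 25.9667 − 16.1334 = 9.8333.
The triangle = ½ × 10.3074 × 9.8333 = $50.68.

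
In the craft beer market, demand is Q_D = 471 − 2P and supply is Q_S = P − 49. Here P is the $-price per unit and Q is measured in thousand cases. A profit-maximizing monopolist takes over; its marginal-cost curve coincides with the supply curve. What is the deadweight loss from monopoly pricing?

In inverse form: demand P = 235.5 − 0.5Q, supply P = 49 + Q.
Competitive equilibrium: 235.5 − 0.5Q = 49 + Q → Q* = 124.3333, P* = 173.3333.
Marginal revenue: MR = 235.5 − Q. Set MR = MC: 235.5 − Q = 49 + Q → Q_m = 93.25.
Price P_m = 235.5 − 0.5·93.25 = 188.875; MC(Q_m) = 49 + 1·93.25 = 142.25.
Competitive Q* = 124.3333, so ΔQ = 31.0833; wedge = 188.875 − 142.25 = 46.625.
Welfare loss = ½ × 31.0833 × 46.625 = $724.63 thousand.

$724.63 thousand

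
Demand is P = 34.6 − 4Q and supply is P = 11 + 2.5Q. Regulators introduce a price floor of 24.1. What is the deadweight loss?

Competitive equilibrium: 34.6 − 4Q = 11 + 2.5Q → Q* = 3.6308, P* = 20.0769.
At the floor P = 24.1, quantity demanded = (34.6 − 24.1)/4 = 2.625.
Sellers' marginal cost at Q' = 2.625: 11 + 2.5·2.625 = 17.5625.
ΔQ = 3.6308 − 2.625 = 1.0058; wedge = 24.1 − 17.5625 = 6.5375.
The triangle = ½ × 1.0058 × 6.5375 = 3.29.

3.29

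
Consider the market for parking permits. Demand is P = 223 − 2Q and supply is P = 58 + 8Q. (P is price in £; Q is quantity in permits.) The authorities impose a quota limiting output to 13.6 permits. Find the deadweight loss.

£42.05

Competitive equilibrium: 223 − 2Q = 58 + 8Q → Q* = 16.5, P* = 190.
At Q = 13.6: demand price = 223 − 2·13.6 = 195.8; supply price = 58 + 8·13.6 = 166.8.
ΔQ = 16.5 − 13.6 = 2.9; wedge = 195.8 − 166.8 = 29.
The triangle = ½ × 2.9 × 29 = £42.05.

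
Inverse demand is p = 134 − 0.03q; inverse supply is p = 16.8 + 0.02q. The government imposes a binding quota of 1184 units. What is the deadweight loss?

33640

Competitive equilibrium: 134 − 0.03q = 16.8 + 0.02q → q* = 2344, p* = 63.68.
At q = 1184: demand price = 134 − 0.03·1184 = 98.48; supply price = 16.8 + 0.02·1184 = 40.48.
Δq = 2344 − 1184 = 1160; wedge = 98.48 − 40.48 = 58.
Welfare loss = ½ × 1160 × 58 = 33640.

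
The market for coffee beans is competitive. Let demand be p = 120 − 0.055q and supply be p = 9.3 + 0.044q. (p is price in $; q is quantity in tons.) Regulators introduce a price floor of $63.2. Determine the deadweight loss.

Competitive equilibrium: 120 − 0.055q = 9.3 + 0.044q → q* = 1118.1818, p* = 58.5.
At the floor p = 63.2, quantity demanded = (120 − 63.2)/0.055 = 1032.7273.
Sellers' marginal cost at q' = 1032.7273: 9.3 + 0.044·1032.7273 = 54.74.
Δq = 1118.1818 − 1032.7273 = 85.4545; wedge = 63.2 − 54.74 = 8.46.
Welfare loss = ½ × 85.4545 × 8.46 = $361.47.

$361.47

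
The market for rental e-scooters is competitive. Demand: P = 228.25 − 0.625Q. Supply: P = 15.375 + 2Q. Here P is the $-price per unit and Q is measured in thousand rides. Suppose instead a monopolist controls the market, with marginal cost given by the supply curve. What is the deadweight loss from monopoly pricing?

$319.22 thousand

Competitive equilibrium: 228.25 − 0.625Q = 15.375 + 2Q → Q* = 81.09524, P* = 177.56548.
Marginal revenue: MR = 228.25 − 1.25Q. Set MR = MC: 228.25 − 1.25Q = 15.375 + 2Q → Q_m = 65.5.
Price P_m = 228.25 − 0.625·65.5 = 187.3125; MC(Q_m) = 15.375 + 2·65.5 = 146.375.
Competitive Q* = 81.09524, so ΔQ = 15.59524; wedge = 187.3125 − 146.375 = 40.9375.
DWL = ½ × 15.59524 × 40.9375 = $319.22 thousand.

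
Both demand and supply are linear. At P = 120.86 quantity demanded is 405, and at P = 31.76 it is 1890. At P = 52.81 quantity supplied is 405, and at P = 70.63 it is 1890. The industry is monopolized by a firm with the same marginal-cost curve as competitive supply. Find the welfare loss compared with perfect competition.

13558.57

Demand slope = (31.76 − 120.86)/(1890 − 405) = −0.06, so P = 145.16 − 0.06Q.
Supply slope = (70.63 − 52.81)/(1890 − 405) = 0.012, so P = 47.95 + 0.012Q.
Competitive equilibrium: 145.16 − 0.06Q = 47.95 + 0.012Q → Q* = 1350.138889, P* = 64.151667.
Marginal revenue: MR = 145.16 − 0.12Q. Set MR = MC: 145.16 − 0.12Q = 47.95 + 0.012Q → Q_m = 736.439394.
Price P_m = 145.16 − 0.06·736.439394 = 100.973636; MC(Q_m) = 47.95 + 0.012·736.439394 = 56.787273.
Competitive Q* = 1350.138889, so ΔQ = 613.699495; wedge = 100.973636 − 56.787273 = 44.186363.
DWL = ½ × 613.699495 × 44.186363 = 13558.57.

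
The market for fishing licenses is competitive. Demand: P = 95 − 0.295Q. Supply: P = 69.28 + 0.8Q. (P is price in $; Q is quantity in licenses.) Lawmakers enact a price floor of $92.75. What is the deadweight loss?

$137.74

Competitive equilibrium: 95 − 0.295Q = 69.28 + 0.8Q → Q* = 23.4886, P* = 88.0709.
At the floor P = 92.75, quantity demanded = (95 − 92.75)/0.295 = 7.6271.
Sellers' marginal cost at Q' = 7.6271: 69.28 + 0.8·7.6271 = 75.3817.
ΔQ = 23.4886 − 7.6271 = 15.8615; wedge = 92.75 − 75.3817 = 17.3683.
The triangle = ½ × 15.8615 × 17.3683 = $137.74.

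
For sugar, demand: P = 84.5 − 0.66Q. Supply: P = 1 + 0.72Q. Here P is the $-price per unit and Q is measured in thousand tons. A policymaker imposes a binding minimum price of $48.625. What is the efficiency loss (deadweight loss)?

$26.11 thousand

Competitive equilibrium: 84.5 − 0.66Q = 1 + 0.72Q → Q* = 60.5072, P* = 44.5652.
At the floor P = 48.625, quantity demanded = (84.5 − 48.625)/0.66 = 54.3561.
Sellers' marginal cost at Q' = 54.3561: 1 + 0.72·54.3561 = 40.1364.
ΔQ = 60.5072 − 54.3561 = 6.1511; wedge = 48.625 − 40.1364 = 8.4886.
The triangle = ½ × 6.1511 × 8.4886 = $26.11 thousand.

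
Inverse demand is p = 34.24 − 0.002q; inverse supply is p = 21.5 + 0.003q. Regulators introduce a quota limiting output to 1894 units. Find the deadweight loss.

Competitive equilibrium: 34.24 − 0.002q = 21.5 + 0.003q → q* = 2548, p* = 29.144.
At q = 1894: demand price = 34.24 − 0.002·1894 = 30.452; supply price = 21.5 + 0.003·1894 = 27.182.
Δq = 2548 − 1894 = 654; wedge = 30.452 − 27.182 = 3.27.
Welfare loss = ½ × 654 × 3.27 = 1069.29.

1069.29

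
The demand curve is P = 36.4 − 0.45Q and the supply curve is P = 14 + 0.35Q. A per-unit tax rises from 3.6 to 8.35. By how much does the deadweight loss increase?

Competitive equilibrium: 36.4 − 0.45Q = 14 + 0.35Q → Q* = 28, P* = 23.8.
For a per-unit tax t: ΔQ = t/0.8, so DWL = ½·t·(t/0.8) = t²/1.6.
At t = 3.6: DWL = 8.1. At t = 8.35: DWL = 43.577.
Increase = 43.577 − 8.1 = 35.48.

35.48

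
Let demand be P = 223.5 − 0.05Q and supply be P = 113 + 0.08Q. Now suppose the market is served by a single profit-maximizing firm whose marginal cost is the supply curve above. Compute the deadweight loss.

Competitive equilibrium: 223.5 − 0.05Q = 113 + 0.08Q → Q* = 850, P* = 181.
Marginal revenue: MR = 223.5 − 0.1Q. Set MR = MC: 223.5 − 0.1Q = 113 + 0.08Q → Q_m = 613.88889.
Price P_m = 223.5 − 0.05·613.88889 = 192.80556; MC(Q_m) = 113 + 0.08·613.88889 = 162.11111.
Competitive Q* = 850, so ΔQ = 236.11111; wedge = 192.80556 − 162.11111 = 30.69445.
The triangle = ½ × 236.11111 × 30.69445 = 3623.65.

3623.65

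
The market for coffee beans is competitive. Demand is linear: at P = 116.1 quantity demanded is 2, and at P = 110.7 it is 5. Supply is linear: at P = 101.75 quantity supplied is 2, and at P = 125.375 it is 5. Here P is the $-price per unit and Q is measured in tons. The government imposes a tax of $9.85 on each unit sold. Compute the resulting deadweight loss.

Demand slope = (110.7 − 116.1)/(5 − 2) = −1.8, so P = 119.7 − 1.8Q.
Supply slope = (125.375 − 101.75)/(5 − 2) = 7.875, so P = 86 + 7.875Q.
Competitive equilibrium: 119.7 − 1.8Q = 86 + 7.875Q → Q* = 3.4832, P* = 113.4302.
With the tax, the buyer price exceeds the seller price by 9.85: (119.7 − 1.8Q) − (86 + 7.875Q) = 9.85 → Q' = 2.4651.
ΔQ = 3.4832 − 2.4651 = 1.0181; the wedge equals the tax, 9.85.
DWL = ½ × 1.0181 × 9.85 = $5.01.

$5.01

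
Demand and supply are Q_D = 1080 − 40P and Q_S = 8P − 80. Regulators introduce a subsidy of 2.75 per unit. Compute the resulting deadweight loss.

25.21

In inverse form: demand P = 27 − 0.025Q, supply P = 10 + 0.125Q.
Competitive equilibrium: 27 − 0.025Q = 10 + 0.125Q → Q* = 113.3333, P* = 24.1667.
The subsidy lowers effective supply by 2.75: P = 7.25 + 0.125Q.
New quantity: 27 − 0.025Q = 7.25 + 0.125Q → Q' = 131.6667.
Overproduction ΔQ = 131.6667 − 113.3333 = 18.3334; wedge = subsidy = 2.75.
Deadweight loss = ½ × 18.3334 × 2.75 = 25.21.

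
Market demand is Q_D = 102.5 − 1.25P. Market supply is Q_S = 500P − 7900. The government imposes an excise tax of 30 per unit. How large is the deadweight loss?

In inverse form: demand P = 82 − 0.8Q, supply P = 15.8 + 0.002Q.
Competitive equilibrium: 82 − 0.8Q = 15.8 + 0.002Q → Q* = 82.5436, P* = 15.9651.
With the tax, the buyer price exceeds the seller price by 30: (82 − 0.8Q) − (15.8 + 0.002Q) = 30 → Q' = 45.1372.
ΔQ = 82.5436 − 45.1372 = 37.4064; the wedge equals the tax, 30.
Welfare loss = ½ × 37.4064 × 30 = 561.10.

561.10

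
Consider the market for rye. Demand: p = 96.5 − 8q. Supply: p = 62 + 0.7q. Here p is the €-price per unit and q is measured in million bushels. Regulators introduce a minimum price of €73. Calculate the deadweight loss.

Competitive equilibrium: 96.5 − 8q = 62 + 0.7q → q* = 3.9655, p* = 64.7759.
At the floor p = 73, quantity demanded = (96.5 − 73)/8 = 2.9375.
Sellers' marginal cost at q' = 2.9375: 62 + 0.7·2.9375 = 64.0563.
Δq = 3.9655 − 2.9375 = 1.028; wedge = 73 − 64.0563 = 8.9437.
Welfare loss = ½ × 1.028 × 8.9437 = €4.60 million.

€4.60 million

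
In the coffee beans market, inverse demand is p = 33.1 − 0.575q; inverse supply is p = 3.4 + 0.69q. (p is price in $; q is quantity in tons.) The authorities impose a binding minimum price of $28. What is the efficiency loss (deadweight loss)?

$134.98

Competitive equilibrium: 33.1 − 0.575q = 3.4 + 0.69q → q* = 23.4783, p* = 19.6.
At the floor p = 28, quantity demanded = (33.1 − 28)/0.575 = 8.8696.
Sellers' marginal cost at q' = 8.8696: 3.4 + 0.69·8.8696 = 9.52.
Δq = 23.4783 − 8.8696 = 14.6087; wedge = 28 − 9.52 = 18.48.
DWL = ½ × 14.6087 × 18.48 = $134.98.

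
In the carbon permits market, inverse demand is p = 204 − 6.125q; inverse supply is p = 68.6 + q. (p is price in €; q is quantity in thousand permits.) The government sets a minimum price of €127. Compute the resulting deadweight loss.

Competitive equilibrium: 204 − 6.125q = 68.6 + q → q* = 19.0035, p* = 87.6035.
At the floor p = 127, quantity demanded = (204 − 127)/6.125 = 12.5714.
Sellers' marginal cost at q' = 12.5714: 68.6 + 1·12.5714 = 81.1714.
Δq = 19.0035 − 12.5714 = 6.4321; wedge = 127 − 81.1714 = 45.8286.
Welfare loss = ½ × 6.4321 × 45.8286 = €147.39 thousand.

€147.39 thousand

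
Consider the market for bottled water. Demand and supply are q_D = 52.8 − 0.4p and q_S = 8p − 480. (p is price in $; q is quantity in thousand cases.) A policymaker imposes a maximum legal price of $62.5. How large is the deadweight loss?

In inverse form: demand p = 132 − 2.5q, supply p = 60 + 0.125q.
Competitive equilibrium: 132 − 2.5q = 60 + 0.125q → q* = 27.4286, p* = 63.4286.
At the ceiling p = 62.5, quantity supplied = (62.5 − 60)/0.125 = 20.
Willingness to pay at q' = 20: 132 − 2.5·20 = 82.
Δq = 27.4286 − 20 = 7.4286; wedge = 82 − 62.5 = 19.5.
Welfare loss = ½ × 7.4286 × 19.5 = $72.43 thousand.

$72.43 thousand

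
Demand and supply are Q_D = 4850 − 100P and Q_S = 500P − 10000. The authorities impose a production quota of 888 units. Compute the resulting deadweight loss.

In inverse form: demand P = 48.5 − 0.01Q, supply P = 20 + 0.002Q.
Competitive equilibrium: 48.5 − 0.01Q = 20 + 0.002Q → Q* = 2375, P* = 24.75.
At Q = 888: demand price = 48.5 − 0.01·888 = 39.62; supply price = 20 + 0.002·888 = 21.776.
ΔQ = 2375 − 888 = 1487; wedge = 39.62 − 21.776 = 17.844.
The triangle = ½ × 1487 × 17.844 = 13267.014.

13267.014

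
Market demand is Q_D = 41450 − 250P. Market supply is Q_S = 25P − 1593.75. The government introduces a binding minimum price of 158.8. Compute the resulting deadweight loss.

7130.71

In inverse form: demand P = 165.8 − 0.004Q, supply P = 63.75 + 0.04Q.
Competitive equilibrium: 165.8 − 0.004Q = 63.75 + 0.04Q → Q* = 2319.3182, P* = 156.5227.
At the floor P = 158.8, quantity demanded = (165.8 − 158.8)/0.004 = 1750.
Sellers' marginal cost at Q' = 1750: 63.75 + 0.04·1750 = 133.75.
ΔQ = 2319.3182 − 1750 = 569.3182; wedge = 158.8 − 133.75 = 25.05.
The triangle = ½ × 569.3182 × 25.05 = 7130.71.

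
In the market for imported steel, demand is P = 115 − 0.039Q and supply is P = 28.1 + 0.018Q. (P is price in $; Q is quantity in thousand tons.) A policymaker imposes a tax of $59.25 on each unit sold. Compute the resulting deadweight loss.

Competitive equilibrium: 115 − 0.039Q = 28.1 + 0.018Q → Q* = 1524.5614, P* = 55.5421.
With the tax, the buyer price exceeds the seller price by 59.25: (115 − 0.039Q) − (28.1 + 0.018Q) = 59.25 → Q' = 485.0877.
ΔQ = 1524.5614 − 485.0877 = 1039.4737; the wedge equals the tax, 59.25.
The triangle = ½ × 1039.4737 × 59.25 = $30794.41 thousand.

$30794.41 thousand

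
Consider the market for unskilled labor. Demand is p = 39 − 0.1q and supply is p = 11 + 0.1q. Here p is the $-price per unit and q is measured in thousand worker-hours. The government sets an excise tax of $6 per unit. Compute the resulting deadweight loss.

$90 thousand

Competitive equilibrium: 39 − 0.1q = 11 + 0.1q → q* = 140, p* = 25.
With the tax, the buyer price exceeds the seller price by 6: (39 − 0.1q) − (11 + 0.1q) = 6 → q' = 110.
Δq = 140 − 110 = 30; the wedge equals the tax, 6.
DWL = ½ × 30 × 6 = $90 thousand.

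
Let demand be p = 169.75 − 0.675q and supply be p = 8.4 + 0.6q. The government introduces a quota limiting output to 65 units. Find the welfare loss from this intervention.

2415.03

Competitive equilibrium: 169.75 − 0.675q = 8.4 + 0.6q → q* = 126.549, p* = 84.3294.
At q = 65: demand price = 169.75 − 0.675·65 = 125.875; supply price = 8.4 + 0.6·65 = 47.4.
Δq = 126.549 − 65 = 61.549; wedge = 125.875 − 47.4 = 78.475.
Welfare loss = ½ × 61.549 × 78.475 = 2415.03.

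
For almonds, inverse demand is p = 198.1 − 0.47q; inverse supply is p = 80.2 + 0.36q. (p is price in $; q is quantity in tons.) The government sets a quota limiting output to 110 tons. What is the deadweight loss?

Competitive equilibrium: 198.1 − 0.47q = 80.2 + 0.36q → q* = 142.0482, p* = 131.3373.
At q = 110: demand price = 198.1 − 0.47·110 = 146.4; supply price = 80.2 + 0.36·110 = 119.8.
Δq = 142.0482 − 110 = 32.0482; wedge = 146.4 − 119.8 = 26.6.
DWL = ½ × 32.0482 × 26.6 = $426.24.

$426.24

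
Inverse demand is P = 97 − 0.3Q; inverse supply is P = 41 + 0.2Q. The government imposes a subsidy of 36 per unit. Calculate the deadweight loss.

1296

Competitive equilibrium: 97 − 0.3Q = 41 + 0.2Q → Q* = 112, P* = 63.4.
The subsidy lowers effective supply by 36: P = 5 + 0.2Q.
New quantity: 97 − 0.3Q = 5 + 0.2Q → Q' = 184.
Overproduction ΔQ = 184 − 112 = 72; wedge = subsidy = 36.
The triangle = ½ × 72 × 36 = 1296.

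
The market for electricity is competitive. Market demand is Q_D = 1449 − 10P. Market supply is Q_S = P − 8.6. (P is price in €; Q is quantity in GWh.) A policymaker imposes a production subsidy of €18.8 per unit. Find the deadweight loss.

€160.65

In inverse form: demand P = 144.9 − 0.1Q, supply P = 8.6 + Q.
Competitive equilibrium: 144.9 − 0.1Q = 8.6 + Q → Q* = 123.9091, P* = 132.5091.
The subsidy lowers effective supply by 18.8: P = Q − 10.2.
New quantity: 144.9 − 0.1Q = Q − 10.2 → Q' = 141.
Overproduction ΔQ = 141 − 123.9091 = 17.0909; wedge = subsidy = 18.8.
Deadweight loss = ½ × 17.0909 × 18.8 = €160.65.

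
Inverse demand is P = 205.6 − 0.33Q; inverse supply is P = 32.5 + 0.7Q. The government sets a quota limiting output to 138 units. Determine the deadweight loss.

Competitive equilibrium: 205.6 − 0.33Q = 32.5 + 0.7Q → Q* = 168.0583, P* = 150.1408.
At Q = 138: demand price = 205.6 − 0.33·138 = 160.06; supply price = 32.5 + 0.7·138 = 129.1.
ΔQ = 168.0583 − 138 = 30.0583; wedge = 160.06 − 129.1 = 30.96.
Welfare loss = ½ × 30.0583 × 30.96 = 465.30.

465.30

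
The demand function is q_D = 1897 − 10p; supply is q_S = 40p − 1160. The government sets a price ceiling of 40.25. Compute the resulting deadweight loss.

43639.21

In inverse form: demand p = 189.7 − 0.1q, supply p = 29 + 0.025q.
Competitive equilibrium: 189.7 − 0.1q = 29 + 0.025q → q* = 1285.6, p* = 61.14.
At the ceiling p = 40.25, quantity supplied = (40.25 − 29)/0.025 = 450.
Willingness to pay at q' = 450: 189.7 − 0.1·450 = 144.7.
Δq = 1285.6 − 450 = 835.6; wedge = 144.7 − 40.25 = 104.45.
Deadweight loss = ½ × 835.6 × 104.45 = 43639.21.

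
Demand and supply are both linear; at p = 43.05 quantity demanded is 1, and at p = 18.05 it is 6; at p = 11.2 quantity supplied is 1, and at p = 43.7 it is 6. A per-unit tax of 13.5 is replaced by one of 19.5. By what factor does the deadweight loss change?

2.086

Demand slope = (18.05 − 43.05)/(6 − 1) = −5, so p = 48.05 − 5q.
Supply slope = (43.7 − 11.2)/(6 − 1) = 6.5, so p = 4.7 + 6.5q.
Competitive equilibrium: 48.05 − 5q = 4.7 + 6.5q → q* = 3.7696, p* = 29.2022.
For a per-unit tax t: Δq = t/11.5, so DWL = ½·t·(t/11.5) = t²/23.
At t = 13.5: DWL = 7.924. At t = 19.5: DWL = 16.533.
Ratio = (19.5/13.5)² = 2.086.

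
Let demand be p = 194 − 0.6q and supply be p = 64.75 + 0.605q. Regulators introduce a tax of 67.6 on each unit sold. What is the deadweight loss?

Competitive equilibrium: 194 − 0.6q = 64.75 + 0.605q → q* = 107.2614, p* = 129.6432.
With the tax, the buyer price exceeds the seller price by 67.6: (194 − 0.6q) − (64.75 + 0.605q) = 67.6 → q' = 51.1618.
Δq = 107.2614 − 51.1618 = 56.0996; the wedge equals the tax, 67.6.
DWL = ½ × 56.0996 × 67.6 = 1896.17.

1896.17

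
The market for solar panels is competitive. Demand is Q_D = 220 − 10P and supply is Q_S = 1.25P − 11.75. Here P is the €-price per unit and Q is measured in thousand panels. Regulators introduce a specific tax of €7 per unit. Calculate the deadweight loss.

€27.22 thousand

In inverse form: demand P = 22 − 0.1Q, supply P = 9.4 + 0.8Q.
Competitive equilibrium: 22 − 0.1Q = 9.4 + 0.8Q → Q* = 14, P* = 20.6.
With the tax, the buyer price exceeds the seller price by 7: (22 − 0.1Q) − (9.4 + 0.8Q) = 7 → Q' = 6.2222.
ΔQ = 14 − 6.2222 = 7.7778; the wedge equals the tax, 7.
Deadweight loss = ½ × 7.7778 × 7 = €27.22 thousand.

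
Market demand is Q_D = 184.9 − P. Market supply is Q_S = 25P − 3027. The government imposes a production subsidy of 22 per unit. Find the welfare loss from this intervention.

In inverse form: demand P = 184.9 − Q, supply P = 121.08 + 0.04Q.
Competitive equilibrium: 184.9 − Q = 121.08 + 0.04Q → Q* = 61.3654, P* = 123.5346.
The subsidy lowers effective supply by 22: P = 99.08 + 0.04Q.
New quantity: 184.9 − Q = 99.08 + 0.04Q → Q' = 82.5192.
Overproduction ΔQ = 82.5192 − 61.3654 = 21.1538; wedge = subsidy = 22.
Welfare loss = ½ × 21.1538 × 22 = 232.69.

232.69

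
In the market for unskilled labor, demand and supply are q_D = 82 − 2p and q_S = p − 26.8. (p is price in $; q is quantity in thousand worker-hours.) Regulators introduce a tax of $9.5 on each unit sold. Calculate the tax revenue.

In inverse form: demand p = 41 − 0.5q, supply p = 26.8 + q.
Competitive equilibrium: 41 − 0.5q = 26.8 + q → q* = 9.4667, p* = 36.2667.
With the tax, the buyer price exceeds the seller price by 9.5: (41 − 0.5q) − (26.8 + q) = 9.5 → q' = 3.1333.
Tax revenue = 9.5 × 3.1333 = $29.77 thousand.

$29.77 thousand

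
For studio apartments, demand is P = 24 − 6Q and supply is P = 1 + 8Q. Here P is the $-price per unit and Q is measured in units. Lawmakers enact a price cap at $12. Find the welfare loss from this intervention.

$0.50

Competitive equilibrium: 24 − 6Q = 1 + 8Q → Q* = 1.6429, P* = 14.1429.
At the ceiling P = 12, quantity supplied = (12 − 1)/8 = 1.375.
Willingness to pay at Q' = 1.375: 24 − 6·1.375 = 15.75.
ΔQ = 1.6429 − 1.375 = 0.2679; wedge = 15.75 − 12 = 3.75.
The triangle = ½ × 0.2679 × 3.75 = $0.50.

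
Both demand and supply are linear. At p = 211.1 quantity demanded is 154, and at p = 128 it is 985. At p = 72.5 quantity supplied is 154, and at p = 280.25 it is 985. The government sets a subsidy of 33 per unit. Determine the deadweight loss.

Demand slope = (128 − 211.1)/(985 − 154) = −0.1, so p = 226.5 − 0.1q.
Supply slope = (280.25 − 72.5)/(985 − 154) = 0.25, so p = 34 + 0.25q.
Competitive equilibrium: 226.5 − 0.1q = 34 + 0.25q → q* = 550, p* = 171.5.
The subsidy lowers effective supply by 33: p = 1 + 0.25q.
New quantity: 226.5 − 0.1q = 1 + 0.25q → q' = 644.2857.
Overproduction Δq = 644.2857 − 550 = 94.2857; wedge = subsidy = 33.
The triangle = ½ × 94.2857 × 33 = 1555.71.

1555.71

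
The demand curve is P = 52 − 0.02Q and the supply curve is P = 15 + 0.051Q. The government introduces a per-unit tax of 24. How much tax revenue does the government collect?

Competitive equilibrium: 52 − 0.02Q = 15 + 0.051Q → Q* = 521.1268, P* = 41.5775.
With the tax, the buyer price exceeds the seller price by 24: (52 − 0.02Q) − (15 + 0.051Q) = 24 → Q' = 183.0986.
Tax revenue = 24 × 183.0986 = 4394.37.

4394.37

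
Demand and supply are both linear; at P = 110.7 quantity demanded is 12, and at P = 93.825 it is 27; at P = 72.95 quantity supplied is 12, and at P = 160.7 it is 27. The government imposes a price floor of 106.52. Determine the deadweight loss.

Demand slope = (93.825 − 110.7)/(27 − 12) = −1.125, so P = 124.2 − 1.125Q.
Supply slope = (160.7 − 72.95)/(27 − 12) = 5.85, so P = 2.75 + 5.85Q.
Competitive equilibrium: 124.2 − 1.125Q = 2.75 + 5.85Q → Q* = 17.4122, P* = 104.6113.
At the floor P = 106.52, quantity demanded = (124.2 − 106.52)/1.125 = 15.7156.
Sellers' marginal cost at Q' = 15.7156: 2.75 + 5.85·15.7156 = 94.6863.
ΔQ = 17.4122 − 15.7156 = 1.6966; wedge = 106.52 − 94.6863 = 11.8337.
Welfare loss = ½ × 1.6966 × 11.8337 = 10.04.

10.04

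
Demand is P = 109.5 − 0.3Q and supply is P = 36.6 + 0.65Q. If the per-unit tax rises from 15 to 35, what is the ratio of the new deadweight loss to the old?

Competitive equilibrium: 109.5 − 0.3Q = 36.6 + 0.65Q → Q* = 76.7368, P* = 86.4789.
For a per-unit tax t: ΔQ = t/0.95, so DWL = ½·t·(t/0.95) = t²/1.9.
At t = 15: DWL = 118.421. At t = 35: DWL = 644.737.
Ratio = (35/15)² = 5.444.

5.444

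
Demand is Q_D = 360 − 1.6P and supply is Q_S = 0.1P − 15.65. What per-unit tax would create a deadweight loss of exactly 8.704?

In inverse form: demand P = 225 − 0.625Q, supply P = 156.5 + 10Q.
Competitive equilibrium: 225 − 0.625Q = 156.5 + 10Q → Q* = 6.4471, P* = 220.9706.
A tax t gives ΔQ = t/10.625 and wedge t, so DWL = t²/21.25.
t²/21.25 = 8.704 → t² = 184.96 → t = 13.6.

13.6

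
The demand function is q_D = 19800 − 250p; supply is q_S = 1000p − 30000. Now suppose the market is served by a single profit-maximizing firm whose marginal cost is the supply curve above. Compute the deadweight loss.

In inverse form: demand p = 79.2 − 0.004q, supply p = 30 + 0.001q.
Competitive equilibrium: 79.2 − 0.004q = 30 + 0.001q → q* = 9840, p* = 39.84.
Marginal revenue: MR = 79.2 − 0.008q. Set MR = MC: 79.2 − 0.008q = 30 + 0.001q → q_m = 5466.666667.
Price p_m = 79.2 − 0.004·5466.666667 = 57.333333; MC(q_m) = 30 + 0.001·5466.666667 = 35.466667.
Competitive q* = 9840, so Δq = 4373.333333; wedge = 57.333333 − 35.466667 = 21.866666.
Welfare loss = ½ × 4373.333333 × 21.866666 = 47815.11.

47815.11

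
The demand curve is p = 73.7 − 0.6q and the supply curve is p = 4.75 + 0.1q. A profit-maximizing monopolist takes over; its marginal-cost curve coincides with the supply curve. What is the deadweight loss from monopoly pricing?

723.36

Competitive equilibrium: 73.7 − 0.6q = 4.75 + 0.1q → q* = 98.5, p* = 14.6.
Marginal revenue: MR = 73.7 − 1.2q. Set MR = MC: 73.7 − 1.2q = 4.75 + 0.1q → q_m = 53.0385.
Price p_m = 73.7 − 0.6·53.0385 = 41.8769; MC(q_m) = 4.75 + 0.1·53.0385 = 10.0539.
Competitive q* = 98.5, so Δq = 45.4615; wedge = 41.8769 − 10.0539 = 31.823.
The triangle = ½ × 45.4615 × 31.823 = 723.36.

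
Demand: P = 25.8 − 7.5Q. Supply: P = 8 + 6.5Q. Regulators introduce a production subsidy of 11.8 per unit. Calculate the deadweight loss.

Competitive equilibrium: 25.8 − 7.5Q = 8 + 6.5Q → Q* = 1.2714, P* = 16.2643.
The subsidy lowers effective supply by 11.8: P = 6.5Q − 3.8.
New quantity: 25.8 − 7.5Q = 6.5Q − 3.8 → Q' = 2.1143.
Overproduction ΔQ = 2.1143 − 1.2714 = 0.8429; wedge = subsidy = 11.8.
Welfare loss = ½ × 0.8429 × 11.8 = 4.97.

4.97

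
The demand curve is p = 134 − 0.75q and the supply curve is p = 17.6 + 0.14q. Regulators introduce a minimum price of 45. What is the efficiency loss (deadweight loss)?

65.37

Competitive equilibrium: 134 − 0.75q = 17.6 + 0.14q → q* = 130.7865, p* = 35.9101.
At the floor p = 45, quantity demanded = (134 − 45)/0.75 = 118.6667.
Sellers' marginal cost at q' = 118.6667: 17.6 + 0.14·118.6667 = 34.2133.
Δq = 130.7865 − 118.6667 = 12.1198; wedge = 45 − 34.2133 = 10.7867.
The triangle = ½ × 12.1198 × 10.7867 = 65.37.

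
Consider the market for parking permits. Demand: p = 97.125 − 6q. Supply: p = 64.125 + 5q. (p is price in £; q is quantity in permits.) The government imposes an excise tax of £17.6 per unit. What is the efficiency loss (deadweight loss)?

Competitive equilibrium: 97.125 − 6q = 64.125 + 5q → q* = 3, p* = 79.125.
With the tax, the buyer price exceeds the seller price by 17.6: (97.125 − 6q) − (64.125 + 5q) = 17.6 → q' = 1.4.
Δq = 3 − 1.4 = 1.6; the wedge equals the tax, 17.6.
Deadweight loss = ½ × 1.6 × 17.6 = £14.08.

£14.08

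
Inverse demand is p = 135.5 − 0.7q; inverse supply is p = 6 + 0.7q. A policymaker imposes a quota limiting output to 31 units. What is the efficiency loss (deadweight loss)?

Competitive equilibrium: 135.5 − 0.7q = 6 + 0.7q → q* = 92.5, p* = 70.75.
At q = 31: demand price = 135.5 − 0.7·31 = 113.8; supply price = 6 + 0.7·31 = 27.7.
Δq = 92.5 − 31 = 61.5; wedge = 113.8 − 27.7 = 86.1.
Welfare loss = ½ × 61.5 × 86.1 = 2647.575.

2647.575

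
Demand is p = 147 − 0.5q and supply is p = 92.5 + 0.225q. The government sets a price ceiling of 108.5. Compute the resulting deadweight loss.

5.98

Competitive equilibrium: 147 − 0.5q = 92.5 + 0.225q → q* = 75.1724, p* = 109.4138.
At the ceiling p = 108.5, quantity supplied = (108.5 − 92.5)/0.225 = 71.1111.
Willingness to pay at q' = 71.1111: 147 − 0.5·71.1111 = 111.4445.
Δq = 75.1724 − 71.1111 = 4.0613; wedge = 111.4445 − 108.5 = 2.9445.
The triangle = ½ × 4.0613 × 2.9445 = 5.98.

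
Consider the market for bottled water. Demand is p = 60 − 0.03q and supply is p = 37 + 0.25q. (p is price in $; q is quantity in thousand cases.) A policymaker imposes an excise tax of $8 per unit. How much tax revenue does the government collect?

Competitive equilibrium: 60 − 0.03q = 37 + 0.25q → q* = 82.1429, p* = 57.5357.
With the tax, the buyer price exceeds the seller price by 8: (60 − 0.03q) − (37 + 0.25q) = 8 → q' = 53.5714.
Tax revenue = 8 × 53.5714 = $428.57 thousand.

$428.57 thousand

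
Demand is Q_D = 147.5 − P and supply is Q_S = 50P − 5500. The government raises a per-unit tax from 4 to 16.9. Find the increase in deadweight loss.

132.16

In inverse form: demand P = 147.5 − Q, supply P = 110 + 0.02Q.
Competitive equilibrium: 147.5 − Q = 110 + 0.02Q → Q* = 36.7647, P* = 110.7353.
For a per-unit tax t: ΔQ = t/1.02, so DWL = ½·t·(t/1.02) = t²/2.04.
At t = 4: DWL = 7.843. At t = 16.9: DWL = 140.005.
Increase = 140.005 − 7.843 = 132.16.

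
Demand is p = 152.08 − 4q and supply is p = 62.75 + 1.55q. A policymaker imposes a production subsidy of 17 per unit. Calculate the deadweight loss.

26.04

Competitive equilibrium: 152.08 − 4q = 62.75 + 1.55q → q* = 16.0955, p* = 87.698.
The subsidy lowers effective supply by 17: p = 45.75 + 1.55q.
New quantity: 152.08 − 4q = 45.75 + 1.55q → q' = 19.1586.
Overproduction Δq = 19.1586 − 16.0955 = 3.0631; wedge = subsidy = 17.
Welfare loss = ½ × 3.0631 × 17 = 26.04.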